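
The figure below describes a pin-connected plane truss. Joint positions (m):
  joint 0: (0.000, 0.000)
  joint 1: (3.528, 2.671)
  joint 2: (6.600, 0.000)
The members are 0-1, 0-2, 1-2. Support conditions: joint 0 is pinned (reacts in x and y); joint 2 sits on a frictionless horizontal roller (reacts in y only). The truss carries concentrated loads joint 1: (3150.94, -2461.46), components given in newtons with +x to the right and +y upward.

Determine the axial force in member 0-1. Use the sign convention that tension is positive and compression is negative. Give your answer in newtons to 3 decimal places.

N=3 nodes, M=3 members, R=3 reactions → 2N=6, M+R=6
member 0 (0-1): L=4.4250, (cx,cy)=(0.7973,0.6036)
member 1 (0-2): L=6.6000, (cx,cy)=(1.0000,0.0000)
member 2 (1-2): L=4.0708, (cx,cy)=(0.7546,-0.6561)
solve A·x = −loads:
  F[0-1] = +214.5064 N (tension)
  F[0-2] = +2979.9184 N (tension)
  F[1-2] = -3948.7813 N (compression)
  Rx@0 = -3150.9400 N
  Ry@0 = -129.4781 N
  Ry@2 = +2590.9381 N

214.506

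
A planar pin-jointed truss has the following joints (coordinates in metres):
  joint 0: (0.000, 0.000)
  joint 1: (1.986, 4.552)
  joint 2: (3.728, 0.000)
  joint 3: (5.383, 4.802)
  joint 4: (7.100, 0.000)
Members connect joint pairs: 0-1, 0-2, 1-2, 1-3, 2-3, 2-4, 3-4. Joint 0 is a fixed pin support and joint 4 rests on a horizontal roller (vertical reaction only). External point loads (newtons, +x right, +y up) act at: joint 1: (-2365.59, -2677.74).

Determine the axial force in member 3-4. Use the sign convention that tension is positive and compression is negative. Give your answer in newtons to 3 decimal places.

N=5 nodes, M=7 members, R=3 reactions → 2N=10, M+R=10
member 0 (0-1): L=4.9664, (cx,cy)=(0.3999,0.9166)
member 1 (0-2): L=3.7280, (cx,cy)=(1.0000,0.0000)
member 2 (1-2): L=4.8739, (cx,cy)=(0.3574,-0.9339)
member 3 (1-3): L=3.4062, (cx,cy)=(0.9973,0.0734)
member 4 (2-3): L=5.0792, (cx,cy)=(0.3258,0.9454)
member 5 (2-4): L=3.3720, (cx,cy)=(1.0000,0.0000)
member 6 (3-4): L=5.0997, (cx,cy)=(0.3367,-0.9416)
solve A·x = −loads:
  F[0-1] = -3759.0085 N (compression)
  F[0-2] = -862.4035 N (compression)
  F[1-2] = +865.5014 N (tension)
  F[1-3] = +554.5593 N (tension)
  F[2-3] = -854.9935 N (compression)
  F[2-4] = -274.4733 N (compression)
  F[3-4] = +815.2249 N (tension)
  Rx@0 = +2365.5900 N
  Ry@0 = +3445.3701 N
  Ry@4 = -767.6301 N

815.225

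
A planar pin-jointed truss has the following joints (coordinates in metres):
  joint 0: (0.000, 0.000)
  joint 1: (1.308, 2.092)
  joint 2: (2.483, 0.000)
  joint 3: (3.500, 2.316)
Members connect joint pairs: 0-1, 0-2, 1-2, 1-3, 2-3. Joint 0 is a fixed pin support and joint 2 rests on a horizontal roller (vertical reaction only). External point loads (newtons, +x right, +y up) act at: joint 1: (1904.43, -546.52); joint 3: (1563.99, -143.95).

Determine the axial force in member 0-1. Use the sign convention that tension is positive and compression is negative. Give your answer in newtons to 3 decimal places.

3377.345

N=4 nodes, M=5 members, R=3 reactions → 2N=8, M+R=8
member 0 (0-1): L=2.4673, (cx,cy)=(0.5301,0.8479)
member 1 (0-2): L=2.4830, (cx,cy)=(1.0000,0.0000)
member 2 (1-2): L=2.3994, (cx,cy)=(0.4897,-0.8719)
member 3 (1-3): L=2.2034, (cx,cy)=(0.9948,0.1017)
member 4 (2-3): L=2.5295, (cx,cy)=(0.4021,0.9156)
solve A·x = −loads:
  F[0-1] = +3377.3446 N (tension)
  F[0-2] = +1677.9388 N (tension)
  F[1-2] = -3711.6039 N (compression)
  F[1-3] = +1712.5222 N (tension)
  F[2-3] = -347.3585 N (compression)
  Rx@0 = -3468.4200 N
  Ry@0 = -2863.6748 N
  Ry@2 = +3554.1448 N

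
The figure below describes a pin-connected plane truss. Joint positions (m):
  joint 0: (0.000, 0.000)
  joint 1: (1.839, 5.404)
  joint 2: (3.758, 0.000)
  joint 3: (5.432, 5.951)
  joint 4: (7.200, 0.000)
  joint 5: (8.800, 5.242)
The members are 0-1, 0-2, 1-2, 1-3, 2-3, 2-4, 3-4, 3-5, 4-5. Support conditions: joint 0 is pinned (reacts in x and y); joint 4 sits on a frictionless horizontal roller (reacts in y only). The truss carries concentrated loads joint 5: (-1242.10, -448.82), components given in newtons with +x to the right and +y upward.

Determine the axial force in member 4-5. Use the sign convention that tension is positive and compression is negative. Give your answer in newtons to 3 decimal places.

N=6 nodes, M=9 members, R=3 reactions → 2N=12, M+R=12
member 0 (0-1): L=5.7083, (cx,cy)=(0.3222,0.9467)
member 1 (0-2): L=3.7580, (cx,cy)=(1.0000,0.0000)
member 2 (1-2): L=5.7346, (cx,cy)=(0.3346,-0.9423)
member 3 (1-3): L=3.6344, (cx,cy)=(0.9886,0.1505)
member 4 (2-3): L=6.1820, (cx,cy)=(0.2708,0.9626)
member 5 (2-4): L=3.4420, (cx,cy)=(1.0000,0.0000)
member 6 (3-4): L=6.2081, (cx,cy)=(0.2848,-0.9586)
member 7 (3-5): L=3.4418, (cx,cy)=(0.9786,-0.2060)
member 8 (4-5): L=5.4807, (cx,cy)=(0.2919,0.9564)
solve A·x = −loads:
  F[0-1] = -849.8919 N (compression)
  F[0-2] = -968.2986 N (compression)
  F[1-2] = +768.0478 N (tension)
  F[1-3] = -536.9330 N (compression)
  F[2-3] = -751.8584 N (compression)
  F[2-4] = -507.6892 N (compression)
  F[3-4] = +1067.3718 N (tension)
  F[3-5] = -1061.1465 N (compression)
  F[4-5] = -697.8088 N (compression)
  Rx@0 = +1242.1000 N
  Ry@0 = +804.5800 N
  Ry@4 = -355.7600 N

-697.809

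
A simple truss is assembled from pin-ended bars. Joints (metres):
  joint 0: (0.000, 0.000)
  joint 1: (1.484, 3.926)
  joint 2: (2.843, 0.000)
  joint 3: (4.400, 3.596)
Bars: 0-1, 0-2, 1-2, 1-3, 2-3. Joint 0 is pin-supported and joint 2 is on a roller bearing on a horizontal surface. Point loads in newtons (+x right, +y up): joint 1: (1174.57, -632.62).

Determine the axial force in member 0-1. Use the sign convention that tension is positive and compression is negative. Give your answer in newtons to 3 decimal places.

1410.728

N=4 nodes, M=5 members, R=3 reactions → 2N=8, M+R=8
member 0 (0-1): L=4.1971, (cx,cy)=(0.3536,0.9354)
member 1 (0-2): L=2.8430, (cx,cy)=(1.0000,0.0000)
member 2 (1-2): L=4.1546, (cx,cy)=(0.3271,-0.9450)
member 3 (1-3): L=2.9346, (cx,cy)=(0.9937,-0.1125)
member 4 (2-3): L=3.9186, (cx,cy)=(0.3973,0.9177)
solve A·x = −loads:
  F[0-1] = +1410.7282 N (tension)
  F[0-2] = +675.7695 N (tension)
  F[1-2] = -2065.8749 N (compression)
  F[1-3] = +0.0000 N (tension)
  F[2-3] = -0.0000 N (compression)
  Rx@0 = -1174.5700 N
  Ry@0 = -1319.6030 N
  Ry@2 = +1952.2230 N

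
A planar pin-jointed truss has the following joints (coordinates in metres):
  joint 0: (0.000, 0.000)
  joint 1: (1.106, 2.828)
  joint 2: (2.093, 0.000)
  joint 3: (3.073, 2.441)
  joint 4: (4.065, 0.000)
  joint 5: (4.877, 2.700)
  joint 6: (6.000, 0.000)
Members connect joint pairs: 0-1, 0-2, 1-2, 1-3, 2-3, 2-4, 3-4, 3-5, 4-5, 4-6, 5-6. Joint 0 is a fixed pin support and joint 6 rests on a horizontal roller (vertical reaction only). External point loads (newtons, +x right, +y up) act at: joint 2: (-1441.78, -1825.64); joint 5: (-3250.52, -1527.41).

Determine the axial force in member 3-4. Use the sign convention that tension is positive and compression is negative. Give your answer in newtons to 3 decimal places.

N=7 nodes, M=11 members, R=3 reactions → 2N=14, M+R=14
member 0 (0-1): L=3.0366, (cx,cy)=(0.3642,0.9313)
member 1 (0-2): L=2.0930, (cx,cy)=(1.0000,0.0000)
member 2 (1-2): L=2.9953, (cx,cy)=(0.3295,-0.9441)
member 3 (1-3): L=2.0047, (cx,cy)=(0.9812,-0.1930)
member 4 (2-3): L=2.6304, (cx,cy)=(0.3726,0.9280)
member 5 (2-4): L=1.9720, (cx,cy)=(1.0000,0.0000)
member 6 (3-4): L=2.6349, (cx,cy)=(0.3765,-0.9264)
member 7 (3-5): L=1.8225, (cx,cy)=(0.9899,0.1421)
member 8 (4-5): L=2.8195, (cx,cy)=(0.2880,0.9576)
member 9 (4-6): L=1.9350, (cx,cy)=(1.0000,0.0000)
member 10 (5-6): L=2.9242, (cx,cy)=(0.3840,-0.9233)
solve A·x = −loads:
  F[0-1] = -3154.0601 N (compression)
  F[0-2] = -3543.5109 N (compression)
  F[1-2] = +3597.5947 N (tension)
  F[1-3] = -2379.0092 N (compression)
  F[2-3] = -1692.9099 N (compression)
  F[2-4] = -285.5326 N (compression)
  F[3-4] = +699.7510 N (tension)
  F[3-5] = -3261.5390 N (compression)
  F[4-5] = -676.9457 N (compression)
  F[4-6] = +172.8754 N (tension)
  F[5-6] = -450.1582 N (compression)
  Rx@0 = +4692.3000 N
  Ry@0 = +2937.4102 N
  Ry@6 = +415.6398 N

699.751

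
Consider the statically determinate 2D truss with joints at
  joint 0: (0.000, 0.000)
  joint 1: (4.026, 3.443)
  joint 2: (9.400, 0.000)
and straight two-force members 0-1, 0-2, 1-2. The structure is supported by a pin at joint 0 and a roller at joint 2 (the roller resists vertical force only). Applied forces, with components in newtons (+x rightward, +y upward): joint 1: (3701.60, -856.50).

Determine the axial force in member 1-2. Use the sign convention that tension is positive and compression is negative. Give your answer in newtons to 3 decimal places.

-3193.290

N=3 nodes, M=3 members, R=3 reactions → 2N=6, M+R=6
member 0 (0-1): L=5.2974, (cx,cy)=(0.7600,0.6499)
member 1 (0-2): L=9.4000, (cx,cy)=(1.0000,0.0000)
member 2 (1-2): L=6.3823, (cx,cy)=(0.8420,-0.5395)
solve A·x = −loads:
  F[0-1] = +1332.6645 N (tension)
  F[0-2] = +2688.7896 N (tension)
  F[1-2] = -3193.2900 N (compression)
  Rx@0 = -3701.6000 N
  Ry@0 = -866.1466 N
  Ry@2 = +1722.6466 N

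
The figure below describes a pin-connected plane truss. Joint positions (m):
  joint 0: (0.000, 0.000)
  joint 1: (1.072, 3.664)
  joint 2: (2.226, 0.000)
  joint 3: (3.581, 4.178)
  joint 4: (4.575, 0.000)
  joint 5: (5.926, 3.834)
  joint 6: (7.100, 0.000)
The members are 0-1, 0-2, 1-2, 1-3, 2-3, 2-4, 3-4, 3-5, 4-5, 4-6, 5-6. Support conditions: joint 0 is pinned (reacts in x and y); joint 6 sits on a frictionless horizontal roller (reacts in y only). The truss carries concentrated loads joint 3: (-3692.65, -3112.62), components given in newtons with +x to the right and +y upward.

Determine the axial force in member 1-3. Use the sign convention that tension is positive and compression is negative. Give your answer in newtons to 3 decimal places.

-2164.603

N=7 nodes, M=11 members, R=3 reactions → 2N=14, M+R=14
member 0 (0-1): L=3.8176, (cx,cy)=(0.2808,0.9598)
member 1 (0-2): L=2.2260, (cx,cy)=(1.0000,0.0000)
member 2 (1-2): L=3.8414, (cx,cy)=(0.3004,-0.9538)
member 3 (1-3): L=2.5611, (cx,cy)=(0.9797,0.2007)
member 4 (2-3): L=4.3922, (cx,cy)=(0.3085,0.9512)
member 5 (2-4): L=2.3490, (cx,cy)=(1.0000,0.0000)
member 6 (3-4): L=4.2946, (cx,cy)=(0.2315,-0.9728)
member 7 (3-5): L=2.3701, (cx,cy)=(0.9894,-0.1451)
member 8 (4-5): L=4.0651, (cx,cy)=(0.3323,0.9432)
member 9 (4-6): L=2.5250, (cx,cy)=(1.0000,0.0000)
member 10 (5-6): L=4.0097, (cx,cy)=(0.2928,-0.9562)
solve A·x = −loads:
  F[0-1] = -3871.4293 N (compression)
  F[0-2] = -2605.5349 N (compression)
  F[1-2] = +3440.1365 N (tension)
  F[1-3] = -2164.6032 N (compression)
  F[2-3] = -3449.4887 N (compression)
  F[2-4] = -507.9238 N (compression)
  F[3-4] = +562.9312 N (tension)
  F[3-5] = +381.6734 N (tension)
  F[4-5] = -580.6506 N (compression)
  F[4-6] = -184.6561 N (compression)
  F[5-6] = +630.6804 N (tension)
  Rx@0 = +3692.6500 N
  Ry@0 = +3715.6622 N
  Ry@6 = -603.0422 N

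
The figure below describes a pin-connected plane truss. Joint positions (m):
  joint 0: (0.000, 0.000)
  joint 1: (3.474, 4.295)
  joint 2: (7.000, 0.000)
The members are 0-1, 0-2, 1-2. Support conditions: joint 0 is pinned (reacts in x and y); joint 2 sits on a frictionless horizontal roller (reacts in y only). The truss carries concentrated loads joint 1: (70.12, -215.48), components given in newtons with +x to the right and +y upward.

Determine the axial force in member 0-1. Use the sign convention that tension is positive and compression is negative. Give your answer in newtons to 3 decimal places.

N=3 nodes, M=3 members, R=3 reactions → 2N=6, M+R=6
member 0 (0-1): L=5.5241, (cx,cy)=(0.6289,0.7775)
member 1 (0-2): L=7.0000, (cx,cy)=(1.0000,0.0000)
member 2 (1-2): L=5.5570, (cx,cy)=(0.6345,-0.7729)
solve A·x = −loads:
  F[0-1] = -84.2657 N (compression)
  F[0-2] = +123.1130 N (tension)
  F[1-2] = -194.0253 N (compression)
  Rx@0 = -70.1200 N
  Ry@0 = +65.5167 N
  Ry@2 = +149.9633 N

-84.266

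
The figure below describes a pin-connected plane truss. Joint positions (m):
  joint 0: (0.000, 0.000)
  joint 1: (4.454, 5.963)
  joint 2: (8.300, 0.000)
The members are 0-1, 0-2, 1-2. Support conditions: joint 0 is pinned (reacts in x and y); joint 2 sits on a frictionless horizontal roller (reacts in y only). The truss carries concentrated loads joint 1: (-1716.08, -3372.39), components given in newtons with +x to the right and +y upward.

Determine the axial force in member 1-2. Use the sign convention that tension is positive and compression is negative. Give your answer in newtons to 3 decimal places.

-686.395

N=3 nodes, M=3 members, R=3 reactions → 2N=6, M+R=6
member 0 (0-1): L=7.4428, (cx,cy)=(0.5984,0.8012)
member 1 (0-2): L=8.3000, (cx,cy)=(1.0000,0.0000)
member 2 (1-2): L=7.0957, (cx,cy)=(0.5420,-0.8404)
solve A·x = −loads:
  F[0-1] = -3489.3305 N (compression)
  F[0-2] = +372.0385 N (tension)
  F[1-2] = -686.3954 N (compression)
  Rx@0 = +1716.0800 N
  Ry@0 = +2795.5659 N
  Ry@2 = +576.8241 N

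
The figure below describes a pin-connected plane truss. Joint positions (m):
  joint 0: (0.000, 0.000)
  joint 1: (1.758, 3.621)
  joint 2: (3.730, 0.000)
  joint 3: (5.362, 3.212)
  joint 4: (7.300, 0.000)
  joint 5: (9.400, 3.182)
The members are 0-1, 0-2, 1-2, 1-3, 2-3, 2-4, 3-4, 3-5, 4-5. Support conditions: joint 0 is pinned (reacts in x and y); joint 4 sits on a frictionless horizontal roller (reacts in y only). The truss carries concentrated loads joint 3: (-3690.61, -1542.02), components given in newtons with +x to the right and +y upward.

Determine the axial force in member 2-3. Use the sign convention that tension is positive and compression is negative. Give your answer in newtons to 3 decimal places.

-2564.816

N=6 nodes, M=9 members, R=3 reactions → 2N=12, M+R=12
member 0 (0-1): L=4.0252, (cx,cy)=(0.4367,0.8996)
member 1 (0-2): L=3.7300, (cx,cy)=(1.0000,0.0000)
member 2 (1-2): L=4.1232, (cx,cy)=(0.4783,-0.8782)
member 3 (1-3): L=3.6271, (cx,cy)=(0.9936,-0.1128)
member 4 (2-3): L=3.6028, (cx,cy)=(0.4530,0.8915)
member 5 (2-4): L=3.5700, (cx,cy)=(1.0000,0.0000)
member 6 (3-4): L=3.7514, (cx,cy)=(0.5166,-0.8562)
member 7 (3-5): L=4.0381, (cx,cy)=(1.0000,-0.0074)
member 8 (4-5): L=3.8125, (cx,cy)=(0.5508,0.8346)
solve A·x = −loads:
  F[0-1] = -2260.2050 N (compression)
  F[0-2] = -2703.4680 N (compression)
  F[1-2] = +2603.6916 N (tension)
  F[1-3] = -2246.7502 N (compression)
  F[2-3] = -2564.8155 N (compression)
  F[2-4] = -296.3855 N (compression)
  F[3-4] = +573.7111 N (tension)
  F[3-5] = +0.0000 N (tension)
  F[4-5] = -0.0000 N (compression)
  Rx@0 = +3690.6100 N
  Ry@0 = +2033.2430 N
  Ry@4 = -491.2230 N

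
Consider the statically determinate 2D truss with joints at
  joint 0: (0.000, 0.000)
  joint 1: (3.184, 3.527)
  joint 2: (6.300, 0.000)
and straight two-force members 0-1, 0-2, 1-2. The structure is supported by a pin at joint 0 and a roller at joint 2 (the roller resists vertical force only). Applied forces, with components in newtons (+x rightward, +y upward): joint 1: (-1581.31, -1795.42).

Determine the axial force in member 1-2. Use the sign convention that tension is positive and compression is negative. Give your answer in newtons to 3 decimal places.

N=3 nodes, M=3 members, R=3 reactions → 2N=6, M+R=6
member 0 (0-1): L=4.7516, (cx,cy)=(0.6701,0.7423)
member 1 (0-2): L=6.3000, (cx,cy)=(1.0000,0.0000)
member 2 (1-2): L=4.7063, (cx,cy)=(0.6621,-0.7494)
solve A·x = −loads:
  F[0-1] = -2389.0005 N (compression)
  F[0-2] = +19.5397 N (tension)
  F[1-2] = -29.5120 N (compression)
  Rx@0 = +1581.3100 N
  Ry@0 = +1773.3030 N
  Ry@2 = +22.1170 N

-29.512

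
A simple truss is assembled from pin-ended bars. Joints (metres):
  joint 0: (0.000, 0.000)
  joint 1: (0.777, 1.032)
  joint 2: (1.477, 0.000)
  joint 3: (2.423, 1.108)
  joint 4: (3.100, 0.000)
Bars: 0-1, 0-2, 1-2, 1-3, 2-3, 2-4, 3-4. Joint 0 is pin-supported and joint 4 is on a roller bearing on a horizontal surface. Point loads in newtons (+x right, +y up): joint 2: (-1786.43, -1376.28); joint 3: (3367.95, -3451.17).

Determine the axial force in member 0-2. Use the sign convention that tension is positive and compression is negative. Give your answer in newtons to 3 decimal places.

N=5 nodes, M=7 members, R=3 reactions → 2N=10, M+R=10
member 0 (0-1): L=1.2918, (cx,cy)=(0.6015,0.7989)
member 1 (0-2): L=1.4770, (cx,cy)=(1.0000,0.0000)
member 2 (1-2): L=1.2470, (cx,cy)=(0.5613,-0.8276)
member 3 (1-3): L=1.6478, (cx,cy)=(0.9989,0.0461)
member 4 (2-3): L=1.4569, (cx,cy)=(0.6493,0.7605)
member 5 (2-4): L=1.6230, (cx,cy)=(1.0000,0.0000)
member 6 (3-4): L=1.2985, (cx,cy)=(0.5214,-0.8533)
solve A·x = −loads:
  F[0-1] = -338.5594 N (compression)
  F[0-2] = +1785.1585 N (tension)
  F[1-2] = +305.8780 N (tension)
  F[1-3] = -375.7413 N (compression)
  F[2-3] = +1476.8163 N (tension)
  F[2-4] = +2784.3643 N (tension)
  F[3-4] = -5340.2954 N (compression)
  Rx@0 = -1581.5200 N
  Ry@0 = +270.4697 N
  Ry@4 = +4556.9803 N

1785.158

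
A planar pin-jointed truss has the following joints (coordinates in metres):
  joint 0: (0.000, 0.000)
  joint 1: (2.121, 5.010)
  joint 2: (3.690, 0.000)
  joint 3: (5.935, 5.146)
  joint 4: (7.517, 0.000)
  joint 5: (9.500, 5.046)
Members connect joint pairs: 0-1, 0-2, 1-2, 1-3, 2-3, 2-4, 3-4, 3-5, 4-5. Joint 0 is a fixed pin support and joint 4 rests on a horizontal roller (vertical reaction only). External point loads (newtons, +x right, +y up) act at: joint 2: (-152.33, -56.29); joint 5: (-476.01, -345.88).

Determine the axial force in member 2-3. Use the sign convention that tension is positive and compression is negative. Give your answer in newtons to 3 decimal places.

N=6 nodes, M=9 members, R=3 reactions → 2N=12, M+R=12
member 0 (0-1): L=5.4405, (cx,cy)=(0.3899,0.9209)
member 1 (0-2): L=3.6900, (cx,cy)=(1.0000,0.0000)
member 2 (1-2): L=5.2499, (cx,cy)=(0.2989,-0.9543)
member 3 (1-3): L=3.8164, (cx,cy)=(0.9994,0.0356)
member 4 (2-3): L=5.6144, (cx,cy)=(0.3999,0.9166)
member 5 (2-4): L=3.8270, (cx,cy)=(1.0000,0.0000)
member 6 (3-4): L=5.3837, (cx,cy)=(0.2939,-0.9559)
member 7 (3-5): L=3.5664, (cx,cy)=(0.9996,-0.0280)
member 8 (4-5): L=5.4217, (cx,cy)=(0.3658,0.9307)
solve A·x = −loads:
  F[0-1] = -279.0271 N (compression)
  F[0-2] = -519.5596 N (compression)
  F[1-2] = +262.2618 N (tension)
  F[1-3] = -187.2790 N (compression)
  F[2-3] = -211.6421 N (compression)
  F[2-4] = -204.2216 N (compression)
  F[3-4] = +219.7987 N (tension)
  F[3-5] = -336.5088 N (compression)
  F[4-5] = -381.7678 N (compression)
  Rx@0 = +628.3400 N
  Ry@0 = +256.9493 N
  Ry@4 = +145.2207 N

-211.642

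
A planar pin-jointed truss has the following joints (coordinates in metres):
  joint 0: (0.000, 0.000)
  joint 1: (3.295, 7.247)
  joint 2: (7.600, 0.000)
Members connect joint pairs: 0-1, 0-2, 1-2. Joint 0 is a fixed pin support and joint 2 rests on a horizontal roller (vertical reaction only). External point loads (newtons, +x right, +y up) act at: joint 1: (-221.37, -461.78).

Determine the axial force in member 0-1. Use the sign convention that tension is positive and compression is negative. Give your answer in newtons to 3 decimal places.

-519.224

N=3 nodes, M=3 members, R=3 reactions → 2N=6, M+R=6
member 0 (0-1): L=7.9609, (cx,cy)=(0.4139,0.9103)
member 1 (0-2): L=7.6000, (cx,cy)=(1.0000,0.0000)
member 2 (1-2): L=8.4292, (cx,cy)=(0.5107,-0.8597)
solve A·x = −loads:
  F[0-1] = -519.2242 N (compression)
  F[0-2] = -6.4643 N (compression)
  F[1-2] = +12.6572 N (tension)
  Rx@0 = +221.3700 N
  Ry@0 = +472.6620 N
  Ry@2 = -10.8820 N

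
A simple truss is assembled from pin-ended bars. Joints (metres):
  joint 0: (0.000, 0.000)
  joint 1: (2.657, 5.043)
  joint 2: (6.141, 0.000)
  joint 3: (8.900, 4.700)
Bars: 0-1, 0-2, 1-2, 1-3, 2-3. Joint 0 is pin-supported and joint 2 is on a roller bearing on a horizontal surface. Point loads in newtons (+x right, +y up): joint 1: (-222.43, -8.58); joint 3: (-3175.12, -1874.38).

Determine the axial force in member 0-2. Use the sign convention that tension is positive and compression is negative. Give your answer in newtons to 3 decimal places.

-2462.102

N=4 nodes, M=5 members, R=3 reactions → 2N=8, M+R=8
member 0 (0-1): L=5.7001, (cx,cy)=(0.4661,0.8847)
member 1 (0-2): L=6.1410, (cx,cy)=(1.0000,0.0000)
member 2 (1-2): L=6.1294, (cx,cy)=(0.5684,-0.8227)
member 3 (1-3): L=6.2524, (cx,cy)=(0.9985,-0.0549)
member 4 (2-3): L=5.4500, (cx,cy)=(0.5062,0.8624)
solve A·x = −loads:
  F[0-1] = -2006.8414 N (compression)
  F[0-2] = -2462.1018 N (compression)
  F[1-2] = +2281.7845 N (tension)
  F[1-3] = -2013.0244 N (compression)
  F[2-3] = -2301.5212 N (compression)
  Rx@0 = +3397.5500 N
  Ry@0 = +1775.4856 N
  Ry@2 = +107.4744 N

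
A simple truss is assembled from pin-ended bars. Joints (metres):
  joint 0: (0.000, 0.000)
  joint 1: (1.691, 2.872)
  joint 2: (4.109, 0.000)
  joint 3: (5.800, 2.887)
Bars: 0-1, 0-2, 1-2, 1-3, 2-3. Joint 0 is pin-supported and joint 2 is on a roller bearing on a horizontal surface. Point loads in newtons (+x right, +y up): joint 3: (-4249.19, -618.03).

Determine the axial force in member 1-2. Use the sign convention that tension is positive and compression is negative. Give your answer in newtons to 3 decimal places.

3551.642

N=4 nodes, M=5 members, R=3 reactions → 2N=8, M+R=8
member 0 (0-1): L=3.3328, (cx,cy)=(0.5074,0.8617)
member 1 (0-2): L=4.1090, (cx,cy)=(1.0000,0.0000)
member 2 (1-2): L=3.7543, (cx,cy)=(0.6441,-0.7650)
member 3 (1-3): L=4.1090, (cx,cy)=(1.0000,0.0037)
member 4 (2-3): L=3.3458, (cx,cy)=(0.5054,0.8629)
solve A·x = −loads:
  F[0-1] = -3169.4031 N (compression)
  F[0-2] = -2641.1169 N (compression)
  F[1-2] = +3551.6419 N (tension)
  F[1-3] = -3895.5473 N (compression)
  F[2-3] = -699.7623 N (compression)
  Rx@0 = +4249.1900 N
  Ry@0 = +2731.1567 N
  Ry@2 = -2113.1267 N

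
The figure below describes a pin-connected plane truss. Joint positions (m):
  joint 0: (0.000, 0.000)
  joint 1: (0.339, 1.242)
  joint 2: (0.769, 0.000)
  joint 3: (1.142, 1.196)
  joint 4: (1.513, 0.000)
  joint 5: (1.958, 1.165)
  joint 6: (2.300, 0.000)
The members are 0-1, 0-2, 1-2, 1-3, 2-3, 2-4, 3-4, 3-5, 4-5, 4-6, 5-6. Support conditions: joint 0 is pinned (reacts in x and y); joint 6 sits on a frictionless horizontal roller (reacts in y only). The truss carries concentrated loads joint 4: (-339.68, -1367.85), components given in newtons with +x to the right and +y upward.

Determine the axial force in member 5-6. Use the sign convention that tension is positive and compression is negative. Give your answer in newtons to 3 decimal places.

-937.778

N=7 nodes, M=11 members, R=3 reactions → 2N=14, M+R=14
member 0 (0-1): L=1.2874, (cx,cy)=(0.2633,0.9647)
member 1 (0-2): L=0.7690, (cx,cy)=(1.0000,0.0000)
member 2 (1-2): L=1.3143, (cx,cy)=(0.3272,-0.9450)
member 3 (1-3): L=0.8043, (cx,cy)=(0.9984,-0.0572)
member 4 (2-3): L=1.2528, (cx,cy)=(0.2977,0.9547)
member 5 (2-4): L=0.7440, (cx,cy)=(1.0000,0.0000)
member 6 (3-4): L=1.2522, (cx,cy)=(0.2963,-0.9551)
member 7 (3-5): L=0.8166, (cx,cy)=(0.9993,-0.0380)
member 8 (4-5): L=1.2471, (cx,cy)=(0.3568,0.9342)
member 9 (4-6): L=0.7870, (cx,cy)=(1.0000,0.0000)
member 10 (5-6): L=1.2142, (cx,cy)=(0.2817,-0.9595)
solve A·x = −loads:
  F[0-1] = -485.1640 N (compression)
  F[0-2] = -211.9292 N (compression)
  F[1-2] = +513.2231 N (tension)
  F[1-3] = -296.1430 N (compression)
  F[2-3] = -508.0179 N (compression)
  F[2-4] = +107.2302 N (tension)
  F[3-4] = +513.8762 N (tension)
  F[3-5] = -599.5904 N (compression)
  F[4-5] = +938.8500 N (tension)
  F[4-6] = +264.1495 N (tension)
  F[5-6] = -937.7784 N (compression)
  Rx@0 = +339.6800 N
  Ry@0 = +468.0426 N
  Ry@6 = +899.8074 N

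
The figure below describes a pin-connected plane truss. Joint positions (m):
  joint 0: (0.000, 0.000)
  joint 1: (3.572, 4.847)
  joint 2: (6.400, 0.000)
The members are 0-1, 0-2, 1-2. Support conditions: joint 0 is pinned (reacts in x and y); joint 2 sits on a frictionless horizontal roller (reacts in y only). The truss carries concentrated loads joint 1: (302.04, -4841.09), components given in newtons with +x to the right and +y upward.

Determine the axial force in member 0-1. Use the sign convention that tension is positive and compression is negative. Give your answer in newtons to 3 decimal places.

N=3 nodes, M=3 members, R=3 reactions → 2N=6, M+R=6
member 0 (0-1): L=6.0210, (cx,cy)=(0.5933,0.8050)
member 1 (0-2): L=6.4000, (cx,cy)=(1.0000,0.0000)
member 2 (1-2): L=5.6117, (cx,cy)=(0.5039,-0.8637)
solve A·x = −loads:
  F[0-1] = -2373.1368 N (compression)
  F[0-2] = +1709.9169 N (tension)
  F[1-2] = -3393.0384 N (compression)
  Rx@0 = -302.0400 N
  Ry@0 = +1910.4085 N
  Ry@2 = +2930.6815 N

-2373.137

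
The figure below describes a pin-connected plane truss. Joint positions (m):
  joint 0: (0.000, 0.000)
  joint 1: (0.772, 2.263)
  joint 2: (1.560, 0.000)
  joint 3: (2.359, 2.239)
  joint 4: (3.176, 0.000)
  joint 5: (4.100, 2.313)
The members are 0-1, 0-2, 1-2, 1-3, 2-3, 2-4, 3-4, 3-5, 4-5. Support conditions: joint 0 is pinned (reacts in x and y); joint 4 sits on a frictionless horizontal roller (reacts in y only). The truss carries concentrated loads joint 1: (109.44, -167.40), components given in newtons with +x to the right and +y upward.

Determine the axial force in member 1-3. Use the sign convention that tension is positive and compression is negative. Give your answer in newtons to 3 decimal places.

-85.200

N=6 nodes, M=9 members, R=3 reactions → 2N=12, M+R=12
member 0 (0-1): L=2.3911, (cx,cy)=(0.3229,0.9464)
member 1 (0-2): L=1.5600, (cx,cy)=(1.0000,0.0000)
member 2 (1-2): L=2.3963, (cx,cy)=(0.3288,-0.9444)
member 3 (1-3): L=1.5872, (cx,cy)=(0.9999,-0.0151)
member 4 (2-3): L=2.3773, (cx,cy)=(0.3361,0.9418)
member 5 (2-4): L=1.6160, (cx,cy)=(1.0000,0.0000)
member 6 (3-4): L=2.3834, (cx,cy)=(0.3428,-0.9394)
member 7 (3-5): L=1.7426, (cx,cy)=(0.9991,0.0425)
member 8 (4-5): L=2.4907, (cx,cy)=(0.3710,0.9286)
solve A·x = −loads:
  F[0-1] = -51.4876 N (compression)
  F[0-2] = +126.0638 N (tension)
  F[1-2] = -124.2943 N (compression)
  F[1-3] = -85.2001 N (compression)
  F[2-3] = +124.6317 N (tension)
  F[2-4] = +43.3020 N (tension)
  F[3-4] = -126.3234 N (compression)
  F[3-5] = +0.0000 N (tension)
  F[4-5] = +0.0000 N (tension)
  Rx@0 = -109.4400 N
  Ry@0 = +48.7301 N
  Ry@4 = +118.6699 N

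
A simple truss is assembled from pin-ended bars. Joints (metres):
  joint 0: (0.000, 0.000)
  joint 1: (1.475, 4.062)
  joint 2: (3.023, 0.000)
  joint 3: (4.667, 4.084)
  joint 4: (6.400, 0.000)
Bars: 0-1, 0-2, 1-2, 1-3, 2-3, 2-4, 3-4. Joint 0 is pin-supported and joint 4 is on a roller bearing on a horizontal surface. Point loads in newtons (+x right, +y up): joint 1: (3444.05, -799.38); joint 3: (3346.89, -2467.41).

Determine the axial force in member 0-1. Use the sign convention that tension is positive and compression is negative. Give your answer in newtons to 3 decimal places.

3232.467

N=5 nodes, M=7 members, R=3 reactions → 2N=10, M+R=10
member 0 (0-1): L=4.3215, (cx,cy)=(0.3413,0.9399)
member 1 (0-2): L=3.0230, (cx,cy)=(1.0000,0.0000)
member 2 (1-2): L=4.3470, (cx,cy)=(0.3561,-0.9344)
member 3 (1-3): L=3.1921, (cx,cy)=(1.0000,0.0069)
member 4 (2-3): L=4.4025, (cx,cy)=(0.3734,0.9277)
member 5 (2-4): L=3.3770, (cx,cy)=(1.0000,0.0000)
member 6 (3-4): L=4.4365, (cx,cy)=(0.3906,-0.9205)
solve A·x = −loads:
  F[0-1] = +3232.4672 N (tension)
  F[0-2] = +5687.6482 N (tension)
  F[1-2] = -4113.4305 N (compression)
  F[1-3] = -875.9448 N (compression)
  F[2-3] = +4143.5127 N (tension)
  F[2-4] = +2675.5175 N (tension)
  F[3-4] = -6849.3231 N (compression)
  Rx@0 = -6790.9400 N
  Ry@0 = -3038.3534 N
  Ry@4 = +6305.1434 N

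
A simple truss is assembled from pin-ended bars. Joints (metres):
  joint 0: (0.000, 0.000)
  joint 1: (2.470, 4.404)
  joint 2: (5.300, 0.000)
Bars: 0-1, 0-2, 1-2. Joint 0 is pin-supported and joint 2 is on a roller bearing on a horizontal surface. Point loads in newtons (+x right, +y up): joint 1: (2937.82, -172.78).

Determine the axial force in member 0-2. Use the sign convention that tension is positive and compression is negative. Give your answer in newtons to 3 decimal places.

1620.428

N=3 nodes, M=3 members, R=3 reactions → 2N=6, M+R=6
member 0 (0-1): L=5.0494, (cx,cy)=(0.4892,0.8722)
member 1 (0-2): L=5.3000, (cx,cy)=(1.0000,0.0000)
member 2 (1-2): L=5.2349, (cx,cy)=(0.5406,-0.8413)
solve A·x = −loads:
  F[0-1] = +2693.1156 N (tension)
  F[0-2] = +1620.4283 N (tension)
  F[1-2] = -2997.4453 N (compression)
  Rx@0 = -2937.8200 N
  Ry@0 = -2348.9041 N
  Ry@2 = +2521.6841 N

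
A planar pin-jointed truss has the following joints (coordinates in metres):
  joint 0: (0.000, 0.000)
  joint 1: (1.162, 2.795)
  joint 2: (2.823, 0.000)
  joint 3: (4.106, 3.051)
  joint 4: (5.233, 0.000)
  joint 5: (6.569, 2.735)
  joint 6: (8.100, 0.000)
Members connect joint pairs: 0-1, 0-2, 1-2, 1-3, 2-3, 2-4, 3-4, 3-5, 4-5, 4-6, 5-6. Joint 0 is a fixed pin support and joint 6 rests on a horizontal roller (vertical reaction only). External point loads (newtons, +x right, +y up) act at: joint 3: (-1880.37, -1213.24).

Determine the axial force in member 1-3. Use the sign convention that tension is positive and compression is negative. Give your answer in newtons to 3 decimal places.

-1259.487

N=7 nodes, M=11 members, R=3 reactions → 2N=14, M+R=14
member 0 (0-1): L=3.0269, (cx,cy)=(0.3839,0.9234)
member 1 (0-2): L=2.8230, (cx,cy)=(1.0000,0.0000)
member 2 (1-2): L=3.2513, (cx,cy)=(0.5109,-0.8597)
member 3 (1-3): L=2.9551, (cx,cy)=(0.9962,0.0866)
member 4 (2-3): L=3.3098, (cx,cy)=(0.3876,0.9218)
member 5 (2-4): L=2.4100, (cx,cy)=(1.0000,0.0000)
member 6 (3-4): L=3.2525, (cx,cy)=(0.3465,-0.9380)
member 7 (3-5): L=2.4832, (cx,cy)=(0.9919,-0.1273)
member 8 (4-5): L=3.0439, (cx,cy)=(0.4389,0.8985)
member 9 (4-6): L=2.8670, (cx,cy)=(1.0000,0.0000)
member 10 (5-6): L=3.1344, (cx,cy)=(0.4885,-0.8726)
solve A·x = −loads:
  F[0-1] = -1414.9163 N (compression)
  F[0-2] = -1337.2005 N (compression)
  F[1-2] = +1392.8774 N (tension)
  F[1-3] = -1259.4875 N (compression)
  F[2-3] = -1298.9595 N (compression)
  F[2-4] = -122.0911 N (compression)
  F[3-4] = +86.8413 N (tension)
  F[3-5] = +92.7544 N (tension)
  F[4-5] = -90.6608 N (compression)
  F[4-6] = -52.2079 N (compression)
  F[5-6] = +106.8831 N (tension)
  Rx@0 = +1880.3700 N
  Ry@0 = +1306.5049 N
  Ry@6 = -93.2649 N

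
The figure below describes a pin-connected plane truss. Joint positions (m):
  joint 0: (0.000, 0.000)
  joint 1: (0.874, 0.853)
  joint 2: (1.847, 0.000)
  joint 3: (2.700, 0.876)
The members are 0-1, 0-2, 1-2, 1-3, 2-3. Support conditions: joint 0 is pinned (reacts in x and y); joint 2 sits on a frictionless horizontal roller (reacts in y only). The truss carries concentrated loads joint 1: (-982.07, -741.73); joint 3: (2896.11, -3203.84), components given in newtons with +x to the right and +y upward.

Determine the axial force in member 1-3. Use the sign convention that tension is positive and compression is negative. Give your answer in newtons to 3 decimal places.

6091.015

N=4 nodes, M=5 members, R=3 reactions → 2N=8, M+R=8
member 0 (0-1): L=1.2213, (cx,cy)=(0.7157,0.6985)
member 1 (0-2): L=1.8470, (cx,cy)=(1.0000,0.0000)
member 2 (1-2): L=1.2940, (cx,cy)=(0.7520,-0.6592)
member 3 (1-3): L=1.8261, (cx,cy)=(0.9999,0.0126)
member 4 (2-3): L=1.2227, (cx,cy)=(0.6976,0.7164)
solve A·x = −loads:
  F[0-1] = +2876.2136 N (tension)
  F[0-2] = -144.3285 N (compression)
  F[1-2] = -4056.2236 N (compression)
  F[1-3] = +6091.0152 N (tension)
  F[2-3] = -4578.9055 N (compression)
  Rx@0 = -1914.0400 N
  Ry@0 = -2008.9111 N
  Ry@2 = +5954.4811 N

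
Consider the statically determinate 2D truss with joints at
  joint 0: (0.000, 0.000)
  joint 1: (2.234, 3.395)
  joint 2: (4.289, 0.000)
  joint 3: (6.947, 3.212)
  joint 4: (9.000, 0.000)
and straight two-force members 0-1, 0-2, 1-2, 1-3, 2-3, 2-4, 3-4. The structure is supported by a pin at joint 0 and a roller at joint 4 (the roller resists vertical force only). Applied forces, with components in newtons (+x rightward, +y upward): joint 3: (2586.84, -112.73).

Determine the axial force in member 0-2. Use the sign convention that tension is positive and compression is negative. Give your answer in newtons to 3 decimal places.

1996.262

N=5 nodes, M=7 members, R=3 reactions → 2N=10, M+R=10
member 0 (0-1): L=4.0641, (cx,cy)=(0.5497,0.8354)
member 1 (0-2): L=4.2890, (cx,cy)=(1.0000,0.0000)
member 2 (1-2): L=3.9685, (cx,cy)=(0.5178,-0.8555)
member 3 (1-3): L=4.7166, (cx,cy)=(0.9992,-0.0388)
member 4 (2-3): L=4.1692, (cx,cy)=(0.6375,0.7704)
member 5 (2-4): L=4.7110, (cx,cy)=(1.0000,0.0000)
member 6 (3-4): L=3.8121, (cx,cy)=(0.5386,-0.8426)
solve A·x = −loads:
  F[0-1] = +1074.3781 N (tension)
  F[0-2] = +1996.2615 N (tension)
  F[1-2] = -1101.8126 N (compression)
  F[1-3] = +1162.0017 N (tension)
  F[2-3] = +1223.4706 N (tension)
  F[2-4] = +645.7040 N (tension)
  F[3-4] = -1198.9567 N (compression)
  Rx@0 = -2586.8400 N
  Ry@0 = -897.4995 N
  Ry@4 = +1010.2295 N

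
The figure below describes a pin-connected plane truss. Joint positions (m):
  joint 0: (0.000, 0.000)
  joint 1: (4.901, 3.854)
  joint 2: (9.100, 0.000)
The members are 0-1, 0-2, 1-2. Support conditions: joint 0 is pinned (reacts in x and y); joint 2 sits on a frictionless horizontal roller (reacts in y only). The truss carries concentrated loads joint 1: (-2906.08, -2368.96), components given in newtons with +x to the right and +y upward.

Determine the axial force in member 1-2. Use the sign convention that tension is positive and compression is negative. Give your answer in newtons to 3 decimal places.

N=3 nodes, M=3 members, R=3 reactions → 2N=6, M+R=6
member 0 (0-1): L=6.2348, (cx,cy)=(0.7861,0.6181)
member 1 (0-2): L=9.1000, (cx,cy)=(1.0000,0.0000)
member 2 (1-2): L=5.6996, (cx,cy)=(0.7367,-0.6762)
solve A·x = −loads:
  F[0-1] = -3759.4682 N (compression)
  F[0-2] = +49.1170 N (tension)
  F[1-2] = -66.6694 N (compression)
  Rx@0 = +2906.0800 N
  Ry@0 = +2323.8786 N
  Ry@2 = +45.0814 N

-66.669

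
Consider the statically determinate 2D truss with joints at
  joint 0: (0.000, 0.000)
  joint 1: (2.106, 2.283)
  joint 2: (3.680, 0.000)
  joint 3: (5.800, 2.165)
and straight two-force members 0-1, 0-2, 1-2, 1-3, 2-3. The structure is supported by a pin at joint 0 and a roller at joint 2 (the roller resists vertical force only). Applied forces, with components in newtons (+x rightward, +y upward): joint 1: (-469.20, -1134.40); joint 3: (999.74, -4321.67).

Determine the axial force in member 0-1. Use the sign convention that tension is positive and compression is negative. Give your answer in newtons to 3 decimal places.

N=4 nodes, M=5 members, R=3 reactions → 2N=8, M+R=8
member 0 (0-1): L=3.1060, (cx,cy)=(0.6780,0.7350)
member 1 (0-2): L=3.6800, (cx,cy)=(1.0000,0.0000)
member 2 (1-2): L=2.7730, (cx,cy)=(0.5676,-0.8233)
member 3 (1-3): L=3.6959, (cx,cy)=(0.9995,-0.0319)
member 4 (2-3): L=3.0301, (cx,cy)=(0.6996,0.7145)
solve A·x = −loads:
  F[0-1] = +3131.2310 N (tension)
  F[0-2] = -1592.5579 N (compression)
  F[1-2] = -4370.2268 N (compression)
  F[1-3] = +5075.4916 N (tension)
  F[2-3] = -5821.7803 N (compression)
  Rx@0 = -530.5400 N
  Ry@0 = -2301.5349 N
  Ry@2 = +7757.6049 N

3131.231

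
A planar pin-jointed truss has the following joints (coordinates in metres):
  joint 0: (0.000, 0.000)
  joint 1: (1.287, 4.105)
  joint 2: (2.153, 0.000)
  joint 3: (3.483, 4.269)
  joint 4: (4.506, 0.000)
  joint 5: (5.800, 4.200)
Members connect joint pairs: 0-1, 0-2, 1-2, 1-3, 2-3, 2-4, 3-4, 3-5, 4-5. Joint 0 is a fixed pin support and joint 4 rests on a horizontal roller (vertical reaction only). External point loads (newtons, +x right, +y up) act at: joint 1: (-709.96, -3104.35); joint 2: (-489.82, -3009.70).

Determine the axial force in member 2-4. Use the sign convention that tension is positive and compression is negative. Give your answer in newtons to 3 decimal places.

N=6 nodes, M=9 members, R=3 reactions → 2N=12, M+R=12
member 0 (0-1): L=4.3020, (cx,cy)=(0.2992,0.9542)
member 1 (0-2): L=2.1530, (cx,cy)=(1.0000,0.0000)
member 2 (1-2): L=4.1954, (cx,cy)=(0.2064,-0.9785)
member 3 (1-3): L=2.2021, (cx,cy)=(0.9972,0.0745)
member 4 (2-3): L=4.4714, (cx,cy)=(0.2974,0.9547)
member 5 (2-4): L=2.3530, (cx,cy)=(1.0000,0.0000)
member 6 (3-4): L=4.3899, (cx,cy)=(0.2330,-0.9725)
member 7 (3-5): L=2.3180, (cx,cy)=(0.9996,-0.0298)
member 8 (4-5): L=4.3948, (cx,cy)=(0.2944,0.9557)
solve A·x = −loads:
  F[0-1] = -4649.0241 N (compression)
  F[0-2] = +191.0297 N (tension)
  F[1-2] = +1288.8018 N (tension)
  F[1-3] = -949.5196 N (compression)
  F[2-3] = +1831.5534 N (tension)
  F[2-4] = +402.0924 N (tension)
  F[3-4] = -1725.4449 N (compression)
  F[3-5] = +0.0000 N (tension)
  F[4-5] = -0.0000 N (compression)
  Rx@0 = +1199.7800 N
  Ry@0 = +4436.1102 N
  Ry@4 = +1677.9398 N

402.092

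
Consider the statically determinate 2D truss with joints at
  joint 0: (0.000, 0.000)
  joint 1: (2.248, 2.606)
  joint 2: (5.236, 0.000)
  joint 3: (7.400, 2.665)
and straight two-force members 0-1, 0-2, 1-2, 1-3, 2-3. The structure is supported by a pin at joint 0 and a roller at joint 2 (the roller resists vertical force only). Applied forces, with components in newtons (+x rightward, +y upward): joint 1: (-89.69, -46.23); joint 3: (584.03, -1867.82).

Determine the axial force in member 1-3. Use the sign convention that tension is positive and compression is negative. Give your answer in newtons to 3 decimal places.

N=4 nodes, M=5 members, R=3 reactions → 2N=8, M+R=8
member 0 (0-1): L=3.4416, (cx,cy)=(0.6532,0.7572)
member 1 (0-2): L=5.2360, (cx,cy)=(1.0000,0.0000)
member 2 (1-2): L=3.9648, (cx,cy)=(0.7536,-0.6573)
member 3 (1-3): L=5.1523, (cx,cy)=(0.9999,0.0115)
member 4 (2-3): L=3.4329, (cx,cy)=(0.6304,0.7763)
solve A·x = −loads:
  F[0-1] = +1318.2646 N (tension)
  F[0-2] = -366.7254 N (compression)
  F[1-2] = -1552.0397 N (compression)
  F[1-3] = +2120.5708 N (tension)
  F[2-3] = -2437.3313 N (compression)
  Rx@0 = -494.3400 N
  Ry@0 = -998.1923 N
  Ry@2 = +2912.2423 N

2120.571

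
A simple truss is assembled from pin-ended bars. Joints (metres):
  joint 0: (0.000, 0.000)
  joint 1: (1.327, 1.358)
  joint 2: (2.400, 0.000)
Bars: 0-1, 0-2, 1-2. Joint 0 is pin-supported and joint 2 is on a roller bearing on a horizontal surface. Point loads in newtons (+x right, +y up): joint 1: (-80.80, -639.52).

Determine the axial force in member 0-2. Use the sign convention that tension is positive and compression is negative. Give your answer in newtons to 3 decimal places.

N=3 nodes, M=3 members, R=3 reactions → 2N=6, M+R=6
member 0 (0-1): L=1.8987, (cx,cy)=(0.6989,0.7152)
member 1 (0-2): L=2.4000, (cx,cy)=(1.0000,0.0000)
member 2 (1-2): L=1.7307, (cx,cy)=(0.6200,-0.7846)
solve A·x = −loads:
  F[0-1] = -463.6848 N (compression)
  F[0-2] = +243.2675 N (tension)
  F[1-2] = -392.3906 N (compression)
  Rx@0 = +80.8000 N
  Ry@0 = +331.6381 N
  Ry@2 = +307.8819 N

243.268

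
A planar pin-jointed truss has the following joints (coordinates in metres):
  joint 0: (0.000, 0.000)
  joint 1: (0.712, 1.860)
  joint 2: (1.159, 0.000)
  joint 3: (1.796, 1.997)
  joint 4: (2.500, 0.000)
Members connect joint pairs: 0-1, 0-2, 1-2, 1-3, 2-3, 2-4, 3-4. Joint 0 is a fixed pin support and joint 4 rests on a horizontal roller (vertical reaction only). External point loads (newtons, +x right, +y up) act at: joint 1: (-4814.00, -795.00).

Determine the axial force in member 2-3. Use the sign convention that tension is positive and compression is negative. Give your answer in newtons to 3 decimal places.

N=5 nodes, M=7 members, R=3 reactions → 2N=10, M+R=10
member 0 (0-1): L=1.9916, (cx,cy)=(0.3575,0.9339)
member 1 (0-2): L=1.1590, (cx,cy)=(1.0000,0.0000)
member 2 (1-2): L=1.9130, (cx,cy)=(0.2337,-0.9723)
member 3 (1-3): L=1.0926, (cx,cy)=(0.9921,0.1254)
member 4 (2-3): L=2.0961, (cx,cy)=(0.3039,0.9527)
member 5 (2-4): L=1.3410, (cx,cy)=(1.0000,0.0000)
member 6 (3-4): L=2.1175, (cx,cy)=(0.3325,-0.9431)
solve A·x = −loads:
  F[0-1] = -4443.8789 N (compression)
  F[0-2] = -3225.3213 N (compression)
  F[1-2] = +3755.8869 N (tension)
  F[1-3] = +2366.3604 N (tension)
  F[2-3] = -3833.1955 N (compression)
  F[2-4] = -1182.8046 N (compression)
  F[3-4] = +3557.5826 N (tension)
  Rx@0 = +4814.0000 N
  Ry@0 = +4150.2000 N
  Ry@4 = -3355.2000 N

-3833.195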